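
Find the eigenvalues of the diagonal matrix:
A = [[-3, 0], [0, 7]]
λ₁ = -3, λ₂ = 7

The characteristic polynomial of A is det(A - λI) = (-3 - λ)(7 - λ) = 0.
The roots are λ = -3 and λ = 7, so the eigenvalues are the diagonal entries.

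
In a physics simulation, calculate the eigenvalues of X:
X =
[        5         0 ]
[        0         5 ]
λ = 5, 5

Solve det(X - λI) = 0. For a 2×2 matrix the characteristic equation is λ² - (trace)λ + det = 0.
trace(X) = a + d = 5 + 5 = 10.
det(X) = a*d - b*c = (5)*(5) - (0)*(0) = 25 - 0 = 25.
Characteristic equation: λ² - (10)λ + (25) = 0.
Discriminant = (10)² - 4*(25) = 100 - 100 = 0.
λ = (10 ± √0) / 2 = (10 ± 0) / 2 = 5, 5.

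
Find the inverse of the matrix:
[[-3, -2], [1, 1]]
[[-1, -2], [1, 3]]

For [[a,b],[c,d]], inverse = (1/det)·[[d,-b],[-c,a]]
det = -3·1 - -2·1 = -1
Inverse = (1/-1)·[[1, 2], [-1, -3]]
        = [[-1, -2], [1, 3]]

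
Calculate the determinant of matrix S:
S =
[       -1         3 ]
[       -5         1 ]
det(S) = 14

For a 2×2 matrix [[a, b], [c, d]], det = a*d - b*c.
det(S) = (-1)*(1) - (3)*(-5) = -1 + 15 = 14.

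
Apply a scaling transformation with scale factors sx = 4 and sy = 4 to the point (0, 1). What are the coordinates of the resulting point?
(0, 4)

Scaling matrix:
[[4, 0], [0, 4]]
Result: (0 × 4, 1 × 4) = (0, 4)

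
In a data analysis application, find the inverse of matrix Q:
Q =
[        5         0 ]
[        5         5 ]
det(Q) = 25
Q⁻¹ =
[      1/5         0 ]
[     -1/5       1/5 ]

For a 2×2 matrix Q = [[a, b], [c, d]] with det(Q) ≠ 0, Q⁻¹ = (1/det(Q)) * [[d, -b], [-c, a]].
det(Q) = (5)*(5) - (0)*(5) = 25 - 0 = 25.
Q⁻¹ = (1/25) * [[5, 0], [-5, 5]].
Dividing each entry by 25 and reducing:
Q⁻¹ =
[      1/5         0 ]
[     -1/5       1/5 ]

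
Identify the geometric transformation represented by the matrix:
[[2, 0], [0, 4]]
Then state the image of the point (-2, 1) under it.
non-uniform scaling by (2, 4); image of (-2, 1) is (-4, 4)

This is diagonal with distinct entries, so it scales the x-axis by 2 and the y-axis by 4.
The matrix [[2, 0], [0, 4]] represents: non-uniform scaling by (2, 4).
Applying it to (-2, 1): [2·-2 + 0·1, 0·-2 + 4·1] = (-4, 4).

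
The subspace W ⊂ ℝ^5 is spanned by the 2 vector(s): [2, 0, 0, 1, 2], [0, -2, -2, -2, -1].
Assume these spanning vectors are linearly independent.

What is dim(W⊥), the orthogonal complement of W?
dim(W⊥) = 3

For any subspace W of ℝ^n, dim(W) + dim(W⊥) = n (the whole-space dimension).
Here the given 2 vectors are linearly independent, so dim(W) = 2.
Thus dim(W⊥) = n - dim(W) = 5 - 2 = 3.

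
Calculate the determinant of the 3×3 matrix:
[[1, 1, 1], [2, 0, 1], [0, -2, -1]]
0

Expansion along first row:
det = 1·det([[0,1],[-2,-1]]) - 1·det([[2,1],[0,-1]]) + 1·det([[2,0],[0,-2]])
    = 1·(0·-1 - 1·-2) - 1·(2·-1 - 1·0) + 1·(2·-2 - 0·0)
    = 1·2 - 1·-2 + 1·-4
    = 2 + 2 + -4 = 0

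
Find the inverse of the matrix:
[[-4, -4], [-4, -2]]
[[1/4, -1/2], [-1/2, 1/2]]

For [[a,b],[c,d]], inverse = (1/det)·[[d,-b],[-c,a]]
det = -4·-2 - -4·-4 = -8
Inverse = (1/-8)·[[-2, 4], [4, -4]]
        = [[1/4, -1/2], [-1/2, 1/2]]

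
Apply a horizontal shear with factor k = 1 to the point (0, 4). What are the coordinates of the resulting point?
(4, 4)

Shear matrix for horizontal shear with factor k = 1:
[[1, 1], [0, 1]]
Result: (0, 4) → (4, 4)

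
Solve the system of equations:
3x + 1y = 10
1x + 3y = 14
x = 2, y = 4

Use elimination (row reduction):
Equation 1: 3x + 1y = 10.
Equation 2: 1x + 3y = 14.
Multiply Eq1 by 1 and Eq2 by 3: 3x + 1y = 10;  3x + 9y = 42.
Subtract: (8)y = 32, so y = 4.
Back-substitute into Eq1: 3x + 1*(4) = 10, so x = 2.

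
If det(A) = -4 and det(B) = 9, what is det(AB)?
-36

Use the multiplicative property of determinants: det(AB) = det(A)*det(B).
det(AB) = (-4)*(9) = -36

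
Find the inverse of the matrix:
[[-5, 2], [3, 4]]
[[-2/13, 1/13], [3/26, 5/26]]

For [[a,b],[c,d]], inverse = (1/det)·[[d,-b],[-c,a]]
det = -5·4 - 2·3 = -26
Inverse = (1/-26)·[[4, -2], [-3, -5]]
        = [[-2/13, 1/13], [3/26, 5/26]]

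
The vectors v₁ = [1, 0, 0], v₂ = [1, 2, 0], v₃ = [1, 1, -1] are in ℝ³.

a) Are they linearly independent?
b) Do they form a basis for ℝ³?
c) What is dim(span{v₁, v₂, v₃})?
Yes independent, yes basis, dim = 3

Stack v₁, v₂, v₃ as rows of a 3×3 matrix.
[[1, 0, 0]; [1, 2, 0]; [1, 1, -1]] is already lower triangular with nonzero diagonal entries (1, 2, -1), so its determinant is the product of the diagonal entries, det = (1)·(2)·(-1) = -2 ≠ 0, and the rows are linearly independent.
Three linearly independent vectors in ℝ³ form a basis for ℝ³, so dim(span{v₁,v₂,v₃}) = 3.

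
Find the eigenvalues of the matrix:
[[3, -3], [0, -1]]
λ = -1 and λ = 3

Characteristic equation: det(A - λI) = 0
λ² - (trace)λ + (det) = 0
λ² - (2)λ + (-3) = 0
λ² - 2λ - 3 = 0
Solving: λ = -1, 3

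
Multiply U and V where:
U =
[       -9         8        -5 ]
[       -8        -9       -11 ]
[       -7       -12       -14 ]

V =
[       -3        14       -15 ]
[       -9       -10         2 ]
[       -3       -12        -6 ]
UV =
[      -30      -146       181 ]
[      138       110       168 ]
[      171       190       165 ]

Matrix multiplication: (UV)[i][j] = sum over k of U[i][k] * V[k][j].
  (UV)[0][0] = (-9)*(-3) + (8)*(-9) + (-5)*(-3) = -30
  (UV)[0][1] = (-9)*(14) + (8)*(-10) + (-5)*(-12) = -146
  (UV)[0][2] = (-9)*(-15) + (8)*(2) + (-5)*(-6) = 181
  (UV)[1][0] = (-8)*(-3) + (-9)*(-9) + (-11)*(-3) = 138
  (UV)[1][1] = (-8)*(14) + (-9)*(-10) + (-11)*(-12) = 110
  (UV)[1][2] = (-8)*(-15) + (-9)*(2) + (-11)*(-6) = 168
  (UV)[2][0] = (-7)*(-3) + (-12)*(-9) + (-14)*(-3) = 171
  (UV)[2][1] = (-7)*(14) + (-12)*(-10) + (-14)*(-12) = 190
  (UV)[2][2] = (-7)*(-15) + (-12)*(2) + (-14)*(-6) = 165
UV =
[      -30      -146       181 ]
[      138       110       168 ]
[      171       190       165 ]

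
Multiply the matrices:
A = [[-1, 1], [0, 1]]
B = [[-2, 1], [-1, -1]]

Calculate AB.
[[1, -2], [-1, -1]]

Each entry (i,j) of AB = sum over k of A[i][k]*B[k][j].
(AB)[0][0] = (-1)*(-2) + (1)*(-1) = 1
(AB)[0][1] = (-1)*(1) + (1)*(-1) = -2
(AB)[1][0] = (0)*(-2) + (1)*(-1) = -1
(AB)[1][1] = (0)*(1) + (1)*(-1) = -1
AB = [[1, -2], [-1, -1]]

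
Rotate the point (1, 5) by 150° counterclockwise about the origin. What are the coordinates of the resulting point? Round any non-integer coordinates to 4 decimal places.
(-3.3660, -3.8301)

Rotation matrix R(θ) = [[cos θ, -sin θ], [sin θ, cos θ]]; for θ = 150°:
R = [[-√3/2, -1/2], [1/2, -√3/2]]
Result: R × [1, 5]ᵀ = [-√3/2·1 + (-1/2)·5, 1/2·1 + (-√3/2)·5]ᵀ = (-3.3660, -3.8301)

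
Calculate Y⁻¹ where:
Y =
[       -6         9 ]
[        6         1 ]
det(Y) = -60
Y⁻¹ =
[    -1/60      3/20 ]
[     1/10      1/10 ]

For a 2×2 matrix Y = [[a, b], [c, d]] with det(Y) ≠ 0, Y⁻¹ = (1/det(Y)) * [[d, -b], [-c, a]].
det(Y) = (-6)*(1) - (9)*(6) = -6 - 54 = -60.
Y⁻¹ = (1/-60) * [[1, -9], [-6, -6]].
Dividing each entry by -60 and reducing:
Y⁻¹ =
[    -1/60      3/20 ]
[     1/10      1/10 ]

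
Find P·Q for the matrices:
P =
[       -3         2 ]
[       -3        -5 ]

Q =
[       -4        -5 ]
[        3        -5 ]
PQ =
[       18         5 ]
[       -3        40 ]

Matrix multiplication: (PQ)[i][j] = sum over k of P[i][k] * Q[k][j].
  (PQ)[0][0] = (-3)*(-4) + (2)*(3) = 18
  (PQ)[0][1] = (-3)*(-5) + (2)*(-5) = 5
  (PQ)[1][0] = (-3)*(-4) + (-5)*(3) = -3
  (PQ)[1][1] = (-3)*(-5) + (-5)*(-5) = 40
PQ =
[       18         5 ]
[       -3        40 ]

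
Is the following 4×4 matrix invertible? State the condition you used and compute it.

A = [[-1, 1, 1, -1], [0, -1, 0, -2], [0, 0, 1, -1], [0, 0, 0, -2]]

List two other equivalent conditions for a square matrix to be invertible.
Yes, invertible; det(A) = -2 ≠ 0. Equivalent conditions: rank(A) = 4; Ax = 0 has only the trivial solution; 0 is not an eigenvalue; the columns of A are linearly independent.

To check invertibility, compute det(A).
The given matrix is triangular, so det(A) equals the product of its diagonal entries = -2 ≠ 0.
Since det(A) ≠ 0, A is invertible.
Equivalent conditions for a square matrix A to be invertible:
- rank(A) = 4 (full rank).
- The homogeneous system Ax = 0 has only the trivial solution x = 0.
- 0 is not an eigenvalue of A.
- The columns (equivalently rows) of A are linearly independent.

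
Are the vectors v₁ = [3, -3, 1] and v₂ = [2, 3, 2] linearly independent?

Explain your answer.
Yes, linearly independent

Two vectors are linearly dependent iff one is a scalar multiple of the other.
No single scalar k satisfies v₂ = k·v₁ (the ratios of corresponding entries disagree), so v₁ and v₂ are linearly independent.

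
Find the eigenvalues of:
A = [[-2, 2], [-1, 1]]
λ = -1, 0

Solve det(A - λI) = 0. For a 2×2 matrix this is λ² - (trace)λ + det = 0.
trace(A) = -2 + 1 = -1.
det(A) = (-2)*(1) - (2)*(-1) = -2 + 2 = 0.
Characteristic equation: λ² - (-1)λ + (0) = 0.
Discriminant: (-1)² - 4*(0) = 1 - 0 = 1.
Roots: λ = (-1 ± √1) / 2 = -1, 0.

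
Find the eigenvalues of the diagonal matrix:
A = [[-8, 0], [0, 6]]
λ₁ = -8, λ₂ = 6

The characteristic polynomial of A is det(A - λI) = (-8 - λ)(6 - λ) = 0.
The roots are λ = -8 and λ = 6, so the eigenvalues are the diagonal entries.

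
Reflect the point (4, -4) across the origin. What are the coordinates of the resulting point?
(-4, 4)

Reflection across origin: (4, -4) → (-4, 4)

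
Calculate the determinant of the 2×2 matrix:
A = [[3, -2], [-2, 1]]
-1

For A = [[a, b], [c, d]], det(A) = a*d - b*c.
det(A) = (3)*(1) - (-2)*(-2) = 3 - 4 = -1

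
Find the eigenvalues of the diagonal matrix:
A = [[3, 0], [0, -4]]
λ₁ = 3, λ₂ = -4

The characteristic polynomial of A is det(A - λI) = (3 - λ)(-4 - λ) = 0.
The roots are λ = 3 and λ = -4, so the eigenvalues are the diagonal entries.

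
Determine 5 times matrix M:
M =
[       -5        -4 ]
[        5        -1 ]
5M =
[      -25       -20 ]
[       25        -5 ]

Scalar multiplication is elementwise: (5M)[i][j] = 5 * M[i][j].
  (5M)[0][0] = 5 * (-5) = -25
  (5M)[0][1] = 5 * (-4) = -20
  (5M)[1][0] = 5 * (5) = 25
  (5M)[1][1] = 5 * (-1) = -5
5M =
[      -25       -20 ]
[       25        -5 ]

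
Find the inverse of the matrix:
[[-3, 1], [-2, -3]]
[[-3/11, -1/11], [2/11, -3/11]]

For [[a,b],[c,d]], inverse = (1/det)·[[d,-b],[-c,a]]
det = -3·-3 - 1·-2 = 11
Inverse = (1/11)·[[-3, -1], [2, -3]]
        = [[-3/11, -1/11], [2/11, -3/11]]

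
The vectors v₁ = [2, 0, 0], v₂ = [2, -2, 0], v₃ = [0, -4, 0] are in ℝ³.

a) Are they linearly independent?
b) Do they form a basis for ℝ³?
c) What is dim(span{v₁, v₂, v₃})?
Not independent, not a basis, dim(span) = 2

Check whether v₃ can be written as a linear combination of v₁ and v₂.
v₃ = (-2)·v₁ + (2)·v₂ = [0, -4, 0], so the three vectors are linearly dependent.
Thus they do not form a basis for ℝ³, and dim(span{v₁, v₂, v₃}) = 2 (spanned by v₁ and v₂).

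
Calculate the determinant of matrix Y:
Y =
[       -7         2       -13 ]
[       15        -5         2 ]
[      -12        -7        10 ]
det(Y) = 2049

Expand along row 0 (cofactor expansion): det(Y) = a*(e*i - f*h) - b*(d*i - f*g) + c*(d*h - e*g), where the 3×3 is [[a, b, c], [d, e, f], [g, h, i]].
Minor M_00 = (-5)*(10) - (2)*(-7) = -50 + 14 = -36.
Minor M_01 = (15)*(10) - (2)*(-12) = 150 + 24 = 174.
Minor M_02 = (15)*(-7) - (-5)*(-12) = -105 - 60 = -165.
det(Y) = (-7)*(-36) - (2)*(174) + (-13)*(-165) = 252 - 348 + 2145 = 2049.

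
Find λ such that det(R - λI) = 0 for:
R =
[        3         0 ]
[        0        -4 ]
λ = -4, 3

Solve det(R - λI) = 0. For a 2×2 matrix the characteristic equation is λ² - (trace)λ + det = 0.
trace(R) = a + d = 3 - 4 = -1.
det(R) = a*d - b*c = (3)*(-4) - (0)*(0) = -12 - 0 = -12.
Characteristic equation: λ² - (-1)λ + (-12) = 0.
Discriminant = (-1)² - 4*(-12) = 1 + 48 = 49.
λ = (-1 ± √49) / 2 = (-1 ± 7) / 2 = -4, 3.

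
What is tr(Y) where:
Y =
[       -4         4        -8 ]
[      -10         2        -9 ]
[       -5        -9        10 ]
tr(Y) = -4 + 2 + 10 = 8

The trace of a square matrix is the sum of its diagonal entries.
Diagonal entries of Y: Y[0][0] = -4, Y[1][1] = 2, Y[2][2] = 10.
tr(Y) = -4 + 2 + 10 = 8.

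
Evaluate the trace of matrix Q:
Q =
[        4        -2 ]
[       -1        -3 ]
tr(Q) = 4 - 3 = 1

The trace of a square matrix is the sum of its diagonal entries.
Diagonal entries of Q: Q[0][0] = 4, Q[1][1] = -3.
tr(Q) = 4 - 3 = 1.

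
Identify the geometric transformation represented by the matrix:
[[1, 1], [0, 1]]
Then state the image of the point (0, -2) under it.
horizontal shear with factor 1; image of (0, -2) is (-2, -2)

The matrix [[1, k], [0, 1]] sends (x, y) to (x + 1y, y), leaving the y-coordinate fixed: a horizontal shear.
The matrix [[1, 1], [0, 1]] represents: horizontal shear with factor 1.
Applying it to (0, -2): [1·0 + 1·-2, 0·0 + 1·-2] = (-2, -2).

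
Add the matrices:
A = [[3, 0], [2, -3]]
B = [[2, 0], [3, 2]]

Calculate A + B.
[[5, 0], [5, -1]]

Add corresponding elements:
(3)+(2)=5
(0)+(0)=0
(2)+(3)=5
(-3)+(2)=-1
A + B = [[5, 0], [5, -1]]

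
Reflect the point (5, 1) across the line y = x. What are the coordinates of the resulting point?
(1, 5)

Reflection across line y = x: (5, 1) → (1, 5)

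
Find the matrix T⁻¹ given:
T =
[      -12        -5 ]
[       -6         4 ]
det(T) = -78
T⁻¹ =
[    -2/39     -5/78 ]
[    -1/13      2/13 ]

For a 2×2 matrix T = [[a, b], [c, d]] with det(T) ≠ 0, T⁻¹ = (1/det(T)) * [[d, -b], [-c, a]].
det(T) = (-12)*(4) - (-5)*(-6) = -48 - 30 = -78.
T⁻¹ = (1/-78) * [[4, 5], [6, -12]].
Dividing each entry by -78 and reducing:
T⁻¹ =
[    -2/39     -5/78 ]
[    -1/13      2/13 ]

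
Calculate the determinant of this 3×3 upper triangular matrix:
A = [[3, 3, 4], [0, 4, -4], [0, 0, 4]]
48

The determinant of a triangular matrix is the product of its diagonal entries (the off-diagonal entries above the diagonal do not affect it).
det(A) = (3) * (4) * (4) = 48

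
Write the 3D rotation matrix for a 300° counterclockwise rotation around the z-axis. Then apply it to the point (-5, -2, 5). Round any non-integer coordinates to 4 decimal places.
R = [[1/2, √3/2, 0], [-√3/2, 1/2, 0], [0, 0, 1]]; R·(-5, -2, 5) = (-4.2321, 3.3301, 5.0000)

Rotation matrix for 300° around z-axis:
cos(300°) = 1/2, sin(300°) = -√3/2
R = [[1/2, √3/2, 0], [-√3/2, 1/2, 0], [0, 0, 1]]
Apply to (-5, -2, 5): R·[-5, -2, 5]ᵀ = (-4.2321, 3.3301, 5.0000)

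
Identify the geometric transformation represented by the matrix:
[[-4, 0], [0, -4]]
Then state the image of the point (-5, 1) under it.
uniform scaling by factor -4; image of (-5, 1) is (20, -4)

This is a diagonal matrix with equal entries -4, so it scales both axes by the same factor -4.
The matrix [[-4, 0], [0, -4]] represents: uniform scaling by factor -4.
Applying it to (-5, 1): [-4·-5 + 0·1, 0·-5 + -4·1] = (20, -4).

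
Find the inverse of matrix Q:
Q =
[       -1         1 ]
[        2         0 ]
det(Q) = -2
Q⁻¹ =
[        0       1/2 ]
[        1       1/2 ]

For a 2×2 matrix Q = [[a, b], [c, d]] with det(Q) ≠ 0, Q⁻¹ = (1/det(Q)) * [[d, -b], [-c, a]].
det(Q) = (-1)*(0) - (1)*(2) = 0 - 2 = -2.
Q⁻¹ = (1/-2) * [[0, -1], [-2, -1]].
Dividing each entry by -2 and reducing:
Q⁻¹ =
[        0       1/2 ]
[        1       1/2 ]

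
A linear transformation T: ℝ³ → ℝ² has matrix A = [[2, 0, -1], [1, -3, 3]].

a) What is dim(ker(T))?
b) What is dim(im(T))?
dim(ker) = 1, dim(im) = 2

The two rows are not scalar multiples of one another (no single k satisfies row 2 = k × row 1), so they are linearly independent.
Thus rank(A) = 2.
dim(im(T)) = rank(A) = 2.
By the rank-nullity theorem applied to T: ℝ³ → ℝ², rank(A) + nullity(A) = 3 (the domain dimension), so dim(ker(T)) = 3 - 2 = 1.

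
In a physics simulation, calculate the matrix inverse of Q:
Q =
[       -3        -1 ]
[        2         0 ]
det(Q) = 2
Q⁻¹ =
[        0       1/2 ]
[       -1      -3/2 ]

For a 2×2 matrix Q = [[a, b], [c, d]] with det(Q) ≠ 0, Q⁻¹ = (1/det(Q)) * [[d, -b], [-c, a]].
det(Q) = (-3)*(0) - (-1)*(2) = 0 + 2 = 2.
Q⁻¹ = (1/2) * [[0, 1], [-2, -3]].
Dividing each entry by 2 and reducing:
Q⁻¹ =
[        0       1/2 ]
[       -1      -3/2 ]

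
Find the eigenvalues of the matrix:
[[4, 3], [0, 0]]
λ = 0 and λ = 4

Characteristic equation: det(A - λI) = 0
λ² - (trace)λ + (det) = 0
λ² - (4)λ + (0) = 0
λ² - 4λ + 0 = 0
Solving: λ = 0, 4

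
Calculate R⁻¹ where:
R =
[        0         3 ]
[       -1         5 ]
det(R) = 3
R⁻¹ =
[      5/3        -1 ]
[      1/3         0 ]

For a 2×2 matrix R = [[a, b], [c, d]] with det(R) ≠ 0, R⁻¹ = (1/det(R)) * [[d, -b], [-c, a]].
det(R) = (0)*(5) - (3)*(-1) = 0 + 3 = 3.
R⁻¹ = (1/3) * [[5, -3], [1, 0]].
Dividing each entry by 3 and reducing:
R⁻¹ =
[      5/3        -1 ]
[      1/3         0 ]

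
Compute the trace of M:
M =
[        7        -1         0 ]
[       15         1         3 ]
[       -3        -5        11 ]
tr(M) = 7 + 1 + 11 = 19

The trace of a square matrix is the sum of its diagonal entries.
Diagonal entries of M: M[0][0] = 7, M[1][1] = 1, M[2][2] = 11.
tr(M) = 7 + 1 + 11 = 19.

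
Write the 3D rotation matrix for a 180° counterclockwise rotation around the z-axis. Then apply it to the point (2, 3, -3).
R = [[-1, 0, 0], [0, -1, 0], [0, 0, 1]]; R·(2, 3, -3) = (-2, -3, -3)

Rotation matrix for 180° around z-axis:
cos(180°) = -1, sin(180°) = 0
R = [[-1, 0, 0], [0, -1, 0], [0, 0, 1]]
Apply to (2, 3, -3): R·[2, 3, -3]ᵀ = (-2, -3, -3)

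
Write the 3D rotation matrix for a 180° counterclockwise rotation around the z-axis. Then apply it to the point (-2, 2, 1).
R = [[-1, 0, 0], [0, -1, 0], [0, 0, 1]]; R·(-2, 2, 1) = (2, -2, 1)

Rotation matrix for 180° around z-axis:
cos(180°) = -1, sin(180°) = 0
R = [[-1, 0, 0], [0, -1, 0], [0, 0, 1]]
Apply to (-2, 2, 1): R·[-2, 2, 1]ᵀ = (2, -2, 1)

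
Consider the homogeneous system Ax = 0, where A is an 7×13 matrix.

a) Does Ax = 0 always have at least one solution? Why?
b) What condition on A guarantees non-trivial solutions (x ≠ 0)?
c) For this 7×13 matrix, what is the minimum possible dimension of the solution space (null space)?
a) Yes, x = 0 is always a solution. b) When A has linearly dependent columns (rank < n). c) Minimum nullity = 6.

a) x = 0 satisfies A·0 = 0, so the zero vector is always a solution.
b) Non-trivial solutions exist iff the columns of A are linearly dependent, equivalently rank(A) < n (the number of columns).
c) By rank-nullity, rank(A) + nullity(A) = n = 13. Since A has only 7 rows, rank(A) ≤ 7, so nullity(A) ≥ 13 - 7 = 6.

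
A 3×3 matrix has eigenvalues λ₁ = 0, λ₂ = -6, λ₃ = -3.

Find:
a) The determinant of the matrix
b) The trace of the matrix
det = 0, trace = -9

Two standard eigenvalue identities:
- det(A) equals the product of the eigenvalues (counted with multiplicity).
- trace(A) equals the sum of the eigenvalues.
det(A) = (0)*(-6)*(-3) = 0.
trace(A) = 0 - 6 - 3 = -9.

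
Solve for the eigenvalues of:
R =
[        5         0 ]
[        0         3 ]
λ = 3, 5

Solve det(R - λI) = 0. For a 2×2 matrix the characteristic equation is λ² - (trace)λ + det = 0.
trace(R) = a + d = 5 + 3 = 8.
det(R) = a*d - b*c = (5)*(3) - (0)*(0) = 15 - 0 = 15.
Characteristic equation: λ² - (8)λ + (15) = 0.
Discriminant = (8)² - 4*(15) = 64 - 60 = 4.
λ = (8 ± √4) / 2 = (8 ± 2) / 2 = 3, 5.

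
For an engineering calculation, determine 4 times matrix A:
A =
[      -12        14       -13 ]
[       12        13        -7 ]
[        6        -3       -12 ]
4A =
[      -48        56       -52 ]
[       48        52       -28 ]
[       24       -12       -48 ]

Scalar multiplication is elementwise: (4A)[i][j] = 4 * A[i][j].
  (4A)[0][0] = 4 * (-12) = -48
  (4A)[0][1] = 4 * (14) = 56
  (4A)[0][2] = 4 * (-13) = -52
  (4A)[1][0] = 4 * (12) = 48
  (4A)[1][1] = 4 * (13) = 52
  (4A)[1][2] = 4 * (-7) = -28
  (4A)[2][0] = 4 * (6) = 24
  (4A)[2][1] = 4 * (-3) = -12
  (4A)[2][2] = 4 * (-12) = -48
4A =
[      -48        56       -52 ]
[       48        52       -28 ]
[       24       -12       -48 ]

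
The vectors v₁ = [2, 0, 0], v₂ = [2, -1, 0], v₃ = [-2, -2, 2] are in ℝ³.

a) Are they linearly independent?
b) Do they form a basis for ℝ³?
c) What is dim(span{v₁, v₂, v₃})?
Yes independent, yes basis, dim = 3

Stack v₁, v₂, v₃ as rows of a 3×3 matrix.
[[2, 0, 0]; [2, -1, 0]; [-2, -2, 2]] is already lower triangular with nonzero diagonal entries (2, -1, 2), so its determinant is the product of the diagonal entries, det = (2)·(-1)·(2) = -4 ≠ 0, and the rows are linearly independent.
Three linearly independent vectors in ℝ³ form a basis for ℝ³, so dim(span{v₁,v₂,v₃}) = 3.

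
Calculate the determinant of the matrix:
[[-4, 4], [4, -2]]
-8

For a 2×2 matrix [[a, b], [c, d]], det = ad - bc
det = (-4)(-2) - (4)(4) = 8 - 16 = -8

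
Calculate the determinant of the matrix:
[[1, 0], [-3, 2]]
2

For a 2×2 matrix [[a, b], [c, d]], det = ad - bc
det = (1)(2) - (0)(-3) = 2 - 0 = 2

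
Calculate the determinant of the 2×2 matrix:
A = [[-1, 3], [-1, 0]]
3

For A = [[a, b], [c, d]], det(A) = a*d - b*c.
det(A) = (-1)*(0) - (3)*(-1) = 0 - -3 = 3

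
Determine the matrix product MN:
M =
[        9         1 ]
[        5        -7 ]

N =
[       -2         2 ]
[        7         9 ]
MN =
[      -11        27 ]
[      -59       -53 ]

Matrix multiplication: (MN)[i][j] = sum over k of M[i][k] * N[k][j].
  (MN)[0][0] = (9)*(-2) + (1)*(7) = -11
  (MN)[0][1] = (9)*(2) + (1)*(9) = 27
  (MN)[1][0] = (5)*(-2) + (-7)*(7) = -59
  (MN)[1][1] = (5)*(2) + (-7)*(9) = -53
MN =
[      -11        27 ]
[      -59       -53 ]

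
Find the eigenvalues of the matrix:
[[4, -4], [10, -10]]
λ = -6 and λ = 0

Characteristic equation: det(A - λI) = 0
λ² - (trace)λ + (det) = 0
λ² - (-6)λ + (0) = 0
λ² + 6λ + 0 = 0
Solving: λ = -6, 0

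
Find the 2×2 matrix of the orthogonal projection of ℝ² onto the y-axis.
[[0, 0], [0, 1]]

The orthogonal projection onto the line spanned by a nonzero vector u = (a, b) has matrix P = (u uᵀ) / (uᵀ u) = (1/(a² + b²)) · [[a², ab], [ab, b²]].
Here u = (0, 1), so a² + b² = 0 + 1 = 1.
P = (1/1) · [[0, 0], [0, 1]] = [[0, 0], [0, 1]].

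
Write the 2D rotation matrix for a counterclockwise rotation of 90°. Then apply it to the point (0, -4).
R = [[0, -1], [1, 0]]; R·(0, -4) = (4, 0)

Rotation matrix formula: R(θ) = [[cos θ, -sin θ], [sin θ, cos θ]]
For θ = 90°:
cos(90°) = 0
sin(90°) = 1
R = [[0, -1], [1, 0]]
Apply to (0, -4): [0·0 + (-1)·-4, 1·0 + 0·-4] = (4, 0)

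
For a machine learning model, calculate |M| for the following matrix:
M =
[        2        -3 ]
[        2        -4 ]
det(M) = -2

For a 2×2 matrix [[a, b], [c, d]], det = a*d - b*c.
det(M) = (2)*(-4) - (-3)*(2) = -8 + 6 = -2.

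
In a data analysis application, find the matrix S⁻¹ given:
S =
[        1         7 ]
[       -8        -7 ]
det(S) = 49
S⁻¹ =
[     -1/7      -1/7 ]
[     8/49      1/49 ]

For a 2×2 matrix S = [[a, b], [c, d]] with det(S) ≠ 0, S⁻¹ = (1/det(S)) * [[d, -b], [-c, a]].
det(S) = (1)*(-7) - (7)*(-8) = -7 + 56 = 49.
S⁻¹ = (1/49) * [[-7, -7], [8, 1]].
Dividing each entry by 49 and reducing:
S⁻¹ =
[     -1/7      -1/7 ]
[     8/49      1/49 ]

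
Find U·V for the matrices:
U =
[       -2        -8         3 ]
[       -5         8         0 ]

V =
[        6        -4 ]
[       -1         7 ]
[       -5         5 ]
UV =
[      -19       -33 ]
[      -38        76 ]

Matrix multiplication: (UV)[i][j] = sum over k of U[i][k] * V[k][j].
  (UV)[0][0] = (-2)*(6) + (-8)*(-1) + (3)*(-5) = -19
  (UV)[0][1] = (-2)*(-4) + (-8)*(7) + (3)*(5) = -33
  (UV)[1][0] = (-5)*(6) + (8)*(-1) + (0)*(-5) = -38
  (UV)[1][1] = (-5)*(-4) + (8)*(7) + (0)*(5) = 76
UV =
[      -19       -33 ]
[      -38        76 ]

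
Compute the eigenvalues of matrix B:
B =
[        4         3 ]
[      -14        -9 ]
λ = -3, -2

Solve det(B - λI) = 0. For a 2×2 matrix the characteristic equation is λ² - (trace)λ + det = 0.
trace(B) = a + d = 4 - 9 = -5.
det(B) = a*d - b*c = (4)*(-9) - (3)*(-14) = -36 + 42 = 6.
Characteristic equation: λ² - (-5)λ + (6) = 0.
Discriminant = (-5)² - 4*(6) = 25 - 24 = 1.
λ = (-5 ± √1) / 2 = (-5 ± 1) / 2 = -3, -2.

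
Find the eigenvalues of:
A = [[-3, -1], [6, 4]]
λ = -2, 3

Solve det(A - λI) = 0. For a 2×2 matrix this is λ² - (trace)λ + det = 0.
trace(A) = -3 + 4 = 1.
det(A) = (-3)*(4) - (-1)*(6) = -12 + 6 = -6.
Characteristic equation: λ² - (1)λ + (-6) = 0.
Discriminant: (1)² - 4*(-6) = 1 + 24 = 25.
Roots: λ = (1 ± √25) / 2 = -2, 3.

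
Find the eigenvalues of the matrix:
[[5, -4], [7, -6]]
λ = -2 and λ = 1

Characteristic equation: det(A - λI) = 0
λ² - (trace)λ + (det) = 0
λ² - (-1)λ + (-2) = 0
λ² + 1λ - 2 = 0
Solving: λ = -2, 1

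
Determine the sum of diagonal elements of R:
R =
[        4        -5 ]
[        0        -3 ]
tr(R) = 4 - 3 = 1

The trace of a square matrix is the sum of its diagonal entries.
Diagonal entries of R: R[0][0] = 4, R[1][1] = -3.
tr(R) = 4 - 3 = 1.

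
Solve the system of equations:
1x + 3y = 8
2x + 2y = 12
x = 5, y = 1

Use elimination (row reduction):
Equation 1: 1x + 3y = 8.
Equation 2: 2x + 2y = 12.
Multiply Eq1 by 2 and Eq2 by 1: 2x + 6y = 16;  2x + 2y = 12.
Subtract: (-4)y = -4, so y = 1.
Back-substitute into Eq1: 1x + 3*(1) = 8, so x = 5.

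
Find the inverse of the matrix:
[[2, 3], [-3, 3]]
[[1/5, -1/5], [1/5, 2/15]]

For [[a,b],[c,d]], inverse = (1/det)·[[d,-b],[-c,a]]
det = 2·3 - 3·-3 = 15
Inverse = (1/15)·[[3, -3], [3, 2]]
        = [[1/5, -1/5], [1/5, 2/15]]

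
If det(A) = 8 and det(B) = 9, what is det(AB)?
72

Use the multiplicative property of determinants: det(AB) = det(A)*det(B).
det(AB) = (8)*(9) = 72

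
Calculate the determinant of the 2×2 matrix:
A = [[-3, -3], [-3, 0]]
-9

For A = [[a, b], [c, d]], det(A) = a*d - b*c.
det(A) = (-3)*(0) - (-3)*(-3) = 0 - 9 = -9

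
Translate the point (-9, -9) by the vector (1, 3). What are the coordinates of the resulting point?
(-8, -6)

Translation by (1, 3):
x' = -9 + 1 = -8
y' = -9 + 3 = -6
Homogeneous matrix: [[1, 0, 1], [0, 1, 3], [0, 0, 1]]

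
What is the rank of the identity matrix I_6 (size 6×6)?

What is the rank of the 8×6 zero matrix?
rank(I_6) = 6, rank(0) = 0

The identity I_6 has 6 columns that are the standard basis vectors e_1, …, e_6. These are linearly independent, so all 6 columns are pivots and rank(I_6) = 6.
The 8×6 zero matrix has every entry zero, so every row is the zero row and there are no pivots; rank(0) = 0.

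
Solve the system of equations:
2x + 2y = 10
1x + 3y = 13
x = 1, y = 4

Use elimination (row reduction):
Equation 1: 2x + 2y = 10.
Equation 2: 1x + 3y = 13.
Multiply Eq1 by 1 and Eq2 by 2: 2x + 2y = 10;  2x + 6y = 26.
Subtract: (4)y = 16, so y = 4.
Back-substitute into Eq1: 2x + 2*(4) = 10, so x = 1.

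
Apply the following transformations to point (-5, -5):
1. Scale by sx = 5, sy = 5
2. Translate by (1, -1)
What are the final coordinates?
(-24, -26)

Step 1: Scale (-5, -5) by (sx, sy) = (5, 5) → (-25, -25)
Step 2: Translate by (1, -1) → (-24, -26)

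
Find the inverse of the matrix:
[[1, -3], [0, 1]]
[[1, 3], [0, 1]]

For [[a,b],[c,d]], inverse = (1/det)·[[d,-b],[-c,a]]
det = 1·1 - -3·0 = 1
Inverse = (1/1)·[[1, 3], [0, 1]]
        = [[1, 3], [0, 1]]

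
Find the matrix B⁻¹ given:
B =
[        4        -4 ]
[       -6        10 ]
det(B) = 16
B⁻¹ =
[      5/8       1/4 ]
[      3/8       1/4 ]

For a 2×2 matrix B = [[a, b], [c, d]] with det(B) ≠ 0, B⁻¹ = (1/det(B)) * [[d, -b], [-c, a]].
det(B) = (4)*(10) - (-4)*(-6) = 40 - 24 = 16.
B⁻¹ = (1/16) * [[10, 4], [6, 4]].
Dividing each entry by 16 and reducing:
B⁻¹ =
[      5/8       1/4 ]
[      3/8       1/4 ]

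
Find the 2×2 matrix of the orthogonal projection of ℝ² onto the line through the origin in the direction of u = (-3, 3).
[[1/2, -1/2], [-1/2, 1/2]]

The orthogonal projection onto the line spanned by a nonzero vector u = (a, b) has matrix P = (u uᵀ) / (uᵀ u) = (1/(a² + b²)) · [[a², ab], [ab, b²]].
Here u = (-3, 3), so a² + b² = 9 + 9 = 18.
P = (1/18) · [[9, -9], [-9, 9]] = [[1/2, -1/2], [-1/2, 1/2]].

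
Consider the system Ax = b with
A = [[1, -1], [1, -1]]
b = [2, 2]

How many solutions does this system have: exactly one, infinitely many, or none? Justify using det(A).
Infinitely many solutions

det(A) = (1)*(-1) - (-1)*(1) = 0, so A is singular (column 2 is -1 times column 1).
b = [2, 2] = 2 * column 1 of A, so b lies in the column space of A.
A singular matrix whose right-hand side is in its column space gives a 1-parameter family of solutions — infinitely many.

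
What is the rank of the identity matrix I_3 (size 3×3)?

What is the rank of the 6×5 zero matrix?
rank(I_3) = 3, rank(0) = 0

The identity I_3 has 3 columns that are the standard basis vectors e_1, …, e_3. These are linearly independent, so all 3 columns are pivots and rank(I_3) = 3.
The 6×5 zero matrix has every entry zero, so every row is the zero row and there are no pivots; rank(0) = 0.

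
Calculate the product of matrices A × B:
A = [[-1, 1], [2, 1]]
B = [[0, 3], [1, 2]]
[[1, -1], [1, 8]]

Matrix multiplication:
C[0][0] = -1×0 + 1×1 = 1
C[0][1] = -1×3 + 1×2 = -1
C[1][0] = 2×0 + 1×1 = 1
C[1][1] = 2×3 + 1×2 = 8
Result: [[1, -1], [1, 8]]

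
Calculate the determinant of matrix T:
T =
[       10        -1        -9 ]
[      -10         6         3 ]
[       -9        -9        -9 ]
det(T) = -1449

Expand along row 0 (cofactor expansion): det(T) = a*(e*i - f*h) - b*(d*i - f*g) + c*(d*h - e*g), where the 3×3 is [[a, b, c], [d, e, f], [g, h, i]].
Minor M_00 = (6)*(-9) - (3)*(-9) = -54 + 27 = -27.
Minor M_01 = (-10)*(-9) - (3)*(-9) = 90 + 27 = 117.
Minor M_02 = (-10)*(-9) - (6)*(-9) = 90 + 54 = 144.
det(T) = (10)*(-27) - (-1)*(117) + (-9)*(144) = -270 + 117 - 1296 = -1449.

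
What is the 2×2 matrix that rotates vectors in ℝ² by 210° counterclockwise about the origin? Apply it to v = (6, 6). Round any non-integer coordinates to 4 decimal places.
R = [[-√3/2, 1/2], [-1/2, -√3/2]]; R·v = (-2.1962, -8.1962)

A counterclockwise rotation by angle θ in ℝ² has matrix R(θ) = [[cos θ, -sin θ], [sin θ, cos θ]].
For θ = 210°: cos θ = -√3/2, sin θ = -1/2.
R(210°) = [[-√3/2, 1/2], [-1/2, -√3/2]].
R·v = [-√3/2·6 + (1/2)·6, -1/2·6 + -√3/2·6] = (-2.1962, -8.1962).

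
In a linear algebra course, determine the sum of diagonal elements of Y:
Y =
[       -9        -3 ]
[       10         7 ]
tr(Y) = -9 + 7 = -2

The trace of a square matrix is the sum of its diagonal entries.
Diagonal entries of Y: Y[0][0] = -9, Y[1][1] = 7.
tr(Y) = -9 + 7 = -2.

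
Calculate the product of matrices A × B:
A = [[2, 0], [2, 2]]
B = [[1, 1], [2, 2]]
[[2, 2], [6, 6]]

Matrix multiplication:
C[0][0] = 2×1 + 0×2 = 2
C[0][1] = 2×1 + 0×2 = 2
C[1][0] = 2×1 + 2×2 = 6
C[1][1] = 2×1 + 2×2 = 6
Result: [[2, 2], [6, 6]]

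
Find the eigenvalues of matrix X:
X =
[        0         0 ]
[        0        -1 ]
λ = -1, 0

Solve det(X - λI) = 0. For a 2×2 matrix the characteristic equation is λ² - (trace)λ + det = 0.
trace(X) = a + d = 0 - 1 = -1.
det(X) = a*d - b*c = (0)*(-1) - (0)*(0) = 0 - 0 = 0.
Characteristic equation: λ² - (-1)λ + (0) = 0.
Discriminant = (-1)² - 4*(0) = 1 - 0 = 1.
λ = (-1 ± √1) / 2 = (-1 ± 1) / 2 = -1, 0.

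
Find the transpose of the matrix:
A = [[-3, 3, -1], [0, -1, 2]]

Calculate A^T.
[[-3, 0], [3, -1], [-1, 2]]

The transpose sends entry (i,j) to (j,i); rows become columns.
Row 0 of A: [-3, 3, -1] -> column 0 of A^T.
Row 1 of A: [0, -1, 2] -> column 1 of A^T.
A^T = [[-3, 0], [3, -1], [-1, 2]]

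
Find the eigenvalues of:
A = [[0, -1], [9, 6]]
λ = 3, 3

Solve det(A - λI) = 0. For a 2×2 matrix this is λ² - (trace)λ + det = 0.
trace(A) = 0 + 6 = 6.
det(A) = (0)*(6) - (-1)*(9) = 0 + 9 = 9.
Characteristic equation: λ² - (6)λ + (9) = 0.
Discriminant: (6)² - 4*(9) = 36 - 36 = 0.
Roots: λ = (6 ± √0) / 2 = 3, 3.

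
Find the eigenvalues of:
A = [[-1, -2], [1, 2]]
λ = 0, 1

Solve det(A - λI) = 0. For a 2×2 matrix this is λ² - (trace)λ + det = 0.
trace(A) = -1 + 2 = 1.
det(A) = (-1)*(2) - (-2)*(1) = -2 + 2 = 0.
Characteristic equation: λ² - (1)λ + (0) = 0.
Discriminant: (1)² - 4*(0) = 1 - 0 = 1.
Roots: λ = (1 ± √1) / 2 = 0, 1.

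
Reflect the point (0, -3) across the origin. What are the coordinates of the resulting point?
(0, 3)

Reflection across origin: (0, -3) → (0, 3)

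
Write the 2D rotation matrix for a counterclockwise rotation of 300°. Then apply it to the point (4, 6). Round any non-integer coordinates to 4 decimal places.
R = [[1/2, √3/2], [-√3/2, 1/2]]; R·(4, 6) = (7.1962, -0.4641)

Rotation matrix formula: R(θ) = [[cos θ, -sin θ], [sin θ, cos θ]]
For θ = 300°:
cos(300°) = 1/2
sin(300°) = -√3/2
R = [[1/2, √3/2], [-√3/2, 1/2]]
Apply to (4, 6): [1/2·4 + (√3/2)·6, -√3/2·4 + 1/2·6] = (7.1962, -0.4641)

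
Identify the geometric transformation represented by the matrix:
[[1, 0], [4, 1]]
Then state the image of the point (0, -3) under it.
vertical shear with factor 4; image of (0, -3) is (0, -3)

The matrix [[1, 0], [k, 1]] sends (x, y) to (x, 4x + y), leaving the x-coordinate fixed: a vertical shear.
The matrix [[1, 0], [4, 1]] represents: vertical shear with factor 4.
Applying it to (0, -3): [1·0 + 0·-3, 4·0 + 1·-3] = (0, -3).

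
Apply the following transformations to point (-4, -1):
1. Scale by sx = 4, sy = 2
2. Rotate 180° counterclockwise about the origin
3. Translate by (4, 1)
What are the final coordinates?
(20, 3)

Step 1: Scale → (-16, -2)
Step 2: Rotate 180° → (16, 2)
Step 3: Translate → (20, 3)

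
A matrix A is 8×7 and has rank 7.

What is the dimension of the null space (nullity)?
0

The rank-nullity theorem for an m×n matrix states:
rank(A) + nullity(A) = n (the number of columns).
Here n = 7 and rank(A) = 7, so nullity(A) = 7 - 7 = 0.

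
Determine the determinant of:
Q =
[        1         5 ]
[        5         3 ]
det(Q) = -22

For a 2×2 matrix [[a, b], [c, d]], det = a*d - b*c.
det(Q) = (1)*(3) - (5)*(5) = 3 - 25 = -22.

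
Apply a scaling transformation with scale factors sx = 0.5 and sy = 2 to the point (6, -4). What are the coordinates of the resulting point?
(3.0, -8)

Scaling matrix:
[[0.50, 0], [0, 2]]
Result: (6 × 0.5, -4 × 2) = (3.0, -8)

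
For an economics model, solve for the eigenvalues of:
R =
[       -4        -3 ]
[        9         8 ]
λ = -1, 5

Solve det(R - λI) = 0. For a 2×2 matrix the characteristic equation is λ² - (trace)λ + det = 0.
trace(R) = a + d = -4 + 8 = 4.
det(R) = a*d - b*c = (-4)*(8) - (-3)*(9) = -32 + 27 = -5.
Characteristic equation: λ² - (4)λ + (-5) = 0.
Discriminant = (4)² - 4*(-5) = 16 + 20 = 36.
λ = (4 ± √36) / 2 = (4 ± 6) / 2 = -1, 5.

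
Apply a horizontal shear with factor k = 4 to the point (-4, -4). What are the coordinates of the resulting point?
(-20, -4)

Shear matrix for horizontal shear with factor k = 4:
[[1, 4], [0, 1]]
Result: (-4, -4) → (-20, -4)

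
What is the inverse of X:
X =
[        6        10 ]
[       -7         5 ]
det(X) = 100
X⁻¹ =
[     1/20     -1/10 ]
[    7/100      3/50 ]

For a 2×2 matrix X = [[a, b], [c, d]] with det(X) ≠ 0, X⁻¹ = (1/det(X)) * [[d, -b], [-c, a]].
det(X) = (6)*(5) - (10)*(-7) = 30 + 70 = 100.
X⁻¹ = (1/100) * [[5, -10], [7, 6]].
Dividing each entry by 100 and reducing:
X⁻¹ =
[     1/20     -1/10 ]
[    7/100      3/50 ]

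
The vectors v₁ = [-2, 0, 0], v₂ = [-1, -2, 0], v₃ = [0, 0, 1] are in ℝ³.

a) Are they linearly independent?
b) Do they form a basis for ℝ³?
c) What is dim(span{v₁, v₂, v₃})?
Yes independent, yes basis, dim = 3

Stack v₁, v₂, v₃ as rows of a 3×3 matrix.
[[-2, 0, 0]; [-1, -2, 0]; [0, 0, 1]] is already lower triangular with nonzero diagonal entries (-2, -2, 1), so its determinant is the product of the diagonal entries, det = (-2)·(-2)·(1) = 4 ≠ 0, and the rows are linearly independent.
Three linearly independent vectors in ℝ³ form a basis for ℝ³, so dim(span{v₁,v₂,v₃}) = 3.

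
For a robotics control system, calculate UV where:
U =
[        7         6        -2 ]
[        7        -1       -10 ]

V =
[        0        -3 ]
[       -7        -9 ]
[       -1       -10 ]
UV =
[      -40       -55 ]
[       17        88 ]

Matrix multiplication: (UV)[i][j] = sum over k of U[i][k] * V[k][j].
  (UV)[0][0] = (7)*(0) + (6)*(-7) + (-2)*(-1) = -40
  (UV)[0][1] = (7)*(-3) + (6)*(-9) + (-2)*(-10) = -55
  (UV)[1][0] = (7)*(0) + (-1)*(-7) + (-10)*(-1) = 17
  (UV)[1][1] = (7)*(-3) + (-1)*(-9) + (-10)*(-10) = 88
UV =
[      -40       -55 ]
[       17        88 ]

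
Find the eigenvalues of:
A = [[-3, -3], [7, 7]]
λ = 0, 4

Solve det(A - λI) = 0. For a 2×2 matrix this is λ² - (trace)λ + det = 0.
trace(A) = -3 + 7 = 4.
det(A) = (-3)*(7) - (-3)*(7) = -21 + 21 = 0.
Characteristic equation: λ² - (4)λ + (0) = 0.
Discriminant: (4)² - 4*(0) = 16 - 0 = 16.
Roots: λ = (4 ± √16) / 2 = 0, 4.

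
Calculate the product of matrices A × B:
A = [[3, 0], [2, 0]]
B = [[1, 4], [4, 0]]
[[3, 12], [2, 8]]

Matrix multiplication:
C[0][0] = 3×1 + 0×4 = 3
C[0][1] = 3×4 + 0×0 = 12
C[1][0] = 2×1 + 0×4 = 2
C[1][1] = 2×4 + 0×0 = 8
Result: [[3, 12], [2, 8]]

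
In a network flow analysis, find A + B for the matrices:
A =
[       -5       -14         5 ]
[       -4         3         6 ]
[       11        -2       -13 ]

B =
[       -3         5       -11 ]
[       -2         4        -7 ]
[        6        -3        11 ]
A + B =
[       -8        -9        -6 ]
[       -6         7        -1 ]
[       17        -5        -2 ]

Matrix addition is elementwise: (A+B)[i][j] = A[i][j] + B[i][j].
  (A+B)[0][0] = (-5) + (-3) = -8
  (A+B)[0][1] = (-14) + (5) = -9
  (A+B)[0][2] = (5) + (-11) = -6
  (A+B)[1][0] = (-4) + (-2) = -6
  (A+B)[1][1] = (3) + (4) = 7
  (A+B)[1][2] = (6) + (-7) = -1
  (A+B)[2][0] = (11) + (6) = 17
  (A+B)[2][1] = (-2) + (-3) = -5
  (A+B)[2][2] = (-13) + (11) = -2
A + B =
[       -8        -9        -6 ]
[       -6         7        -1 ]
[       17        -5        -2 ]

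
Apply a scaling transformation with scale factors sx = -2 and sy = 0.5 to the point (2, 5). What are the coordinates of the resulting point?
(-4, 2.5)

Scaling matrix:
[[-2, 0], [0, 0.50]]
Result: (2 × -2, 5 × 0.5) = (-4, 2.5)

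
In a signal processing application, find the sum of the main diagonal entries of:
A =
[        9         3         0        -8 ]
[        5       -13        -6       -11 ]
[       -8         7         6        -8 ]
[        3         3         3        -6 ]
tr(A) = 9 - 13 + 6 - 6 = -4

The trace of a square matrix is the sum of its diagonal entries.
Diagonal entries of A: A[0][0] = 9, A[1][1] = -13, A[2][2] = 6, A[3][3] = -6.
tr(A) = 9 - 13 + 6 - 6 = -4.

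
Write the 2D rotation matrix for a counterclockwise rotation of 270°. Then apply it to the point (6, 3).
R = [[0, 1], [-1, 0]]; R·(6, 3) = (3, -6)

Rotation matrix formula: R(θ) = [[cos θ, -sin θ], [sin θ, cos θ]]
For θ = 270°:
cos(270°) = 0
sin(270°) = -1
R = [[0, 1], [-1, 0]]
Apply to (6, 3): [0·6 + (1)·3, -1·6 + 0·3] = (3, -6)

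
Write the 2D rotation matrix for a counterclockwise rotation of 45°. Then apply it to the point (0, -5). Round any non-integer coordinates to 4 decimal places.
R = [[√2/2, -√2/2], [√2/2, √2/2]]; R·(0, -5) = (3.5355, -3.5355)

Rotation matrix formula: R(θ) = [[cos θ, -sin θ], [sin θ, cos θ]]
For θ = 45°:
cos(45°) = √2/2
sin(45°) = √2/2
R = [[√2/2, -√2/2], [√2/2, √2/2]]
Apply to (0, -5): [√2/2·0 + (-√2/2)·-5, √2/2·0 + √2/2·-5] = (3.5355, -3.5355)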